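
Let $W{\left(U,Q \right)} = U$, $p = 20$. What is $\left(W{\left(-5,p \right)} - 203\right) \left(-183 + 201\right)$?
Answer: $-3744$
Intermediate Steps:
$\left(W{\left(-5,p \right)} - 203\right) \left(-183 + 201\right) = \left(-5 - 203\right) \left(-183 + 201\right) = \left(-208\right) 18 = -3744$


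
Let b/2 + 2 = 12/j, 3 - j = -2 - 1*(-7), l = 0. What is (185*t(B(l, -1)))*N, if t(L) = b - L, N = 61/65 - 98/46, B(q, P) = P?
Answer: 989010/299 ≈ 3307.7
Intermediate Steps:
N = -1782/1495 (N = 61*(1/65) - 98*1/46 = 61/65 - 49/23 = -1782/1495 ≈ -1.1920)
j = -2 (j = 3 - (-2 - 1*(-7)) = 3 - (-2 + 7) = 3 - 1*5 = 3 - 5 = -2)
b = -16 (b = -4 + 2*(12/(-2)) = -4 + 2*(12*(-½)) = -4 + 2*(-6) = -4 - 12 = -16)
t(L) = -16 - L
(185*t(B(l, -1)))*N = (185*(-16 - 1*(-1)))*(-1782/1495) = (185*(-16 + 1))*(-1782/1495) = (185*(-15))*(-1782/1495) = -2775*(-1782/1495) = 989010/299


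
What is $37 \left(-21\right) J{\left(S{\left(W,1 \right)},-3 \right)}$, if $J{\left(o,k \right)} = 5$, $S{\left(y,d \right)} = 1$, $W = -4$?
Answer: $-3885$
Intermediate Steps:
$37 \left(-21\right) J{\left(S{\left(W,1 \right)},-3 \right)} = 37 \left(-21\right) 5 = \left(-777\right) 5 = -3885$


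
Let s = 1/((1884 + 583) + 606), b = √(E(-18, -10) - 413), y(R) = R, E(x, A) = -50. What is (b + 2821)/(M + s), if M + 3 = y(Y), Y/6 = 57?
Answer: 8668933/1041748 + 3073*I*√463/1041748 ≈ 8.3215 + 0.063473*I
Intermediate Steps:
Y = 342 (Y = 6*57 = 342)
b = I*√463 (b = √(-50 - 413) = √(-463) = I*√463 ≈ 21.517*I)
M = 339 (M = -3 + 342 = 339)
s = 1/3073 (s = 1/(2467 + 606) = 1/3073 ≈ 0.00032541)
(b + 2821)/(M + s) = (I*√463 + 2821)/(339 + 1/3073) = (2821 + I*√463)/(1041748/3073) = (2821 + I*√463)*(3073/1041748) = 8668933/1041748 + 3073*I*√463/1041748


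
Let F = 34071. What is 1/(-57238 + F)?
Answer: -1/23167 ≈ -4.3165e-5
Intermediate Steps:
1/(-57238 + F) = 1/(-57238 + 34071) = 1/(-23167) = -1/23167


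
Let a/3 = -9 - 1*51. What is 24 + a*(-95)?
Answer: 17124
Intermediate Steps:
a = -180 (a = 3*(-9 - 1*51) = 3*(-9 - 51) = 3*(-60) = -180)
24 + a*(-95) = 24 - 180*(-95) = 24 + 17100 = 17124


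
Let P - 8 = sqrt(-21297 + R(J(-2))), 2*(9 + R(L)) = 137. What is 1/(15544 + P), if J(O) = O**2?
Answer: 31104/483771883 - 5*I*sqrt(3398)/483771883 ≈ 6.4295e-5 - 6.0248e-7*I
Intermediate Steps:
R(L) = 119/2 (R(L) = -9 + (1/2)*137 = -9 + 137/2 = 119/2)
P = 8 + 5*I*sqrt(3398)/2 (P = 8 + sqrt(-21297 + 119/2) = 8 + sqrt(-42475/2) = 8 + 5*I*sqrt(3398)/2 ≈ 8.0 + 145.73*I)
1/(15544 + P) = 1/(15544 + (8 + 5*I*sqrt(3398)/2)) = 1/(15552 + 5*I*sqrt(3398)/2)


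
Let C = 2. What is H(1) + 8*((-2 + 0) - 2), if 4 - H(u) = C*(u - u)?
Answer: -28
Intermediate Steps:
H(u) = 4 (H(u) = 4 - 2*(u - u) = 4 - 2*0 = 4 - 1*0 = 4 + 0 = 4)
H(1) + 8*((-2 + 0) - 2) = 4 + 8*((-2 + 0) - 2) = 4 + 8*(-2 - 2) = 4 + 8*(-4) = 4 - 32 = -28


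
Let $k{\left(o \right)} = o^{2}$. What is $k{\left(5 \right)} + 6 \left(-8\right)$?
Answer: $-23$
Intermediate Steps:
$k{\left(5 \right)} + 6 \left(-8\right) = 5^{2} + 6 \left(-8\right) = 25 - 48 = -23$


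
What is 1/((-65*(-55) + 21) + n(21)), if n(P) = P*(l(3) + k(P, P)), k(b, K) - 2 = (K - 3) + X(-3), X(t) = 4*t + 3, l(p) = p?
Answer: 1/3890 ≈ 0.00025707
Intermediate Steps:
X(t) = 3 + 4*t
k(b, K) = -10 + K (k(b, K) = 2 + ((K - 3) + (3 + 4*(-3))) = 2 + ((-3 + K) + (3 - 12)) = 2 + ((-3 + K) - 9) = 2 + (-12 + K) = -10 + K)
n(P) = P*(-7 + P) (n(P) = P*(3 + (-10 + P)) = P*(-7 + P))
1/((-65*(-55) + 21) + n(21)) = 1/((-65*(-55) + 21) + 21*(-7 + 21)) = 1/((3575 + 21) + 21*14) = 1/(3596 + 294) = 1/3890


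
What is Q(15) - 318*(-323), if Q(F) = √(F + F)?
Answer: 102714 + √30 ≈ 1.0272e+5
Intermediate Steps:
Q(F) = √2*√F (Q(F) = √(2*F) = √2*√F)
Q(15) - 318*(-323) = √2*√15 - 318*(-323) = √30 + 102714 = 102714 + √30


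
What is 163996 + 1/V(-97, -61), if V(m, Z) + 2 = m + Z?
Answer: 26239359/160 ≈ 1.6400e+5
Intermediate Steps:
V(m, Z) = -2 + Z + m (V(m, Z) = -2 + (m + Z) = -2 + (Z + m) = -2 + Z + m)
163996 + 1/V(-97, -61) = 163996 + 1/(-2 - 61 - 97) = 163996 + 1/(-160) = 163996 - 1/160 = 26239359/160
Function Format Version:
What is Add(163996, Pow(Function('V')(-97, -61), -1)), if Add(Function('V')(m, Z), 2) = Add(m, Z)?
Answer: Rational(26239359, 160) ≈ 1.6400e+5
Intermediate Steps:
Function('V')(m, Z) = Add(-2, Z, m) (Function('V')(m, Z) = Add(-2, Add(m, Z)) = Add(-2, Add(Z, m)) = Add(-2, Z, m))
Add(163996, Pow(Function('V')(-97, -61), -1)) = Add(163996, Pow(Add(-2, -61, -97), -1)) = Add(163996, Pow(-160, -1)) = Add(163996, Rational(-1, 160)) = Rational(26239359, 160)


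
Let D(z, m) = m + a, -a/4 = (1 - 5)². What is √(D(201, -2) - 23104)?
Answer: I*√23170 ≈ 152.22*I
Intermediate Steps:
a = -64 (a = -4*(1 - 5)² = -4*(-4)² = -4*16 = -64)
D(z, m) = -64 + m (D(z, m) = m - 64 = -64 + m)
√(D(201, -2) - 23104) = √((-64 - 2) - 23104) = √(-66 - 23104) = √(-23170) = I*√23170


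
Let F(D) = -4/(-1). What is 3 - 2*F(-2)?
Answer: -5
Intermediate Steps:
F(D) = 4 (F(D) = -4*(-1) = 4)
3 - 2*F(-2) = 3 - 2*4 = 3 - 8 = -5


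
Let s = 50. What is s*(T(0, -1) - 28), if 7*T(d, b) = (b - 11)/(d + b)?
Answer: -9200/7 ≈ -1314.3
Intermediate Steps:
T(d, b) = (-11 + b)/(7*(b + d)) (T(d, b) = ((b - 11)/(d + b))/7 = ((-11 + b)/(b + d))/7 = (-11 + b)/(7*(b + d)))
s*(T(0, -1) - 28) = 50*((-11 - 1)/(7*(-1 + 0)) - 28) = 50*((⅐)*(-12)/(-1) - 28) = 50*((⅐)*(-1)*(-12) - 28) = 50*(12/7 - 28) = 50*(-184/7) = -9200/7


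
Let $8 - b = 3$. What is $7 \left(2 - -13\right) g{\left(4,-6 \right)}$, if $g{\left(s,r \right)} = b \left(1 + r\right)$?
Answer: $-2625$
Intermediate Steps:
$b = 5$ ($b = 8 - 3 = 5$)
$g{\left(s,r \right)} = 5 + 5 r$ ($g{\left(s,r \right)} = 5 \left(1 + r\right) = 5 + 5 r$)
$7 \left(2 - -13\right) g{\left(4,-6 \right)} = 7 \left(2 - -13\right) \left(5 + 5 \left(-6\right)\right) = 7 \left(2 + 13\right) \left(5 - 30\right) = 7 \cdot 15 \left(-25\right) = 105 \left(-25\right) = -2625$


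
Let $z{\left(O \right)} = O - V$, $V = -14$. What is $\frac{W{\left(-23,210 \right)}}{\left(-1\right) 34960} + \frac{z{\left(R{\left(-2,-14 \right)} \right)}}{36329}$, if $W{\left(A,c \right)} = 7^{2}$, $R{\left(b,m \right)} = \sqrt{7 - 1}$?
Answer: $- \frac{1290681}{1270061840} + \frac{\sqrt{6}}{36329} \approx -0.00094881$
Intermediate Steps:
$R{\left(b,m \right)} = \sqrt{6}$
$z{\left(O \right)} = 14 + O$ ($z{\left(O \right)} = O - -14 = O + 14 = 14 + O$)
$W{\left(A,c \right)} = 49$
$\frac{W{\left(-23,210 \right)}}{\left(-1\right) 34960} + \frac{z{\left(R{\left(-2,-14 \right)} \right)}}{36329} = \frac{49}{\left(-1\right) 34960} + \frac{14 + \sqrt{6}}{36329} = \frac{49}{-34960} + \left(14 + \sqrt{6}\right) \frac{1}{36329} = 49 \left(- \frac{1}{34960}\right) + \left(\frac{14}{36329} + \frac{\sqrt{6}}{36329}\right) = - \frac{49}{34960} + \left(\frac{14}{36329} + \frac{\sqrt{6}}{36329}\right) = - \frac{1290681}{1270061840} + \frac{\sqrt{6}}{36329}$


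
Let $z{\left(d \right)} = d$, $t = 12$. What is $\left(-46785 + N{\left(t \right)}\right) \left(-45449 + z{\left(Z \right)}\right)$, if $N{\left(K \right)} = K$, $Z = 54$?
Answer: $2123260335$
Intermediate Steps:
$\left(-46785 + N{\left(t \right)}\right) \left(-45449 + z{\left(Z \right)}\right) = \left(-46785 + 12\right) \left(-45449 + 54\right) = \left(-46773\right) \left(-45395\right) = 2123260335$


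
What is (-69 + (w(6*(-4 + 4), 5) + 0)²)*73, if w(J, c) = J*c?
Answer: -5037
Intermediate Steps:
(-69 + (w(6*(-4 + 4), 5) + 0)²)*73 = (-69 + ((6*(-4 + 4))*5 + 0)²)*73 = (-69 + ((6*0)*5 + 0)²)*73 = (-69 + (0*5 + 0)²)*73 = (-69 + (0 + 0)²)*73 = (-69 + 0²)*73 = (-69 + 0)*73 = -69*73 = -5037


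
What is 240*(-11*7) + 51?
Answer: -18429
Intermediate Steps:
240*(-11*7) + 51 = 240*(-77) + 51 = -18480 + 51 = -18429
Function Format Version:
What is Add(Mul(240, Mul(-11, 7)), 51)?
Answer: -18429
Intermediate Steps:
Add(Mul(240, Mul(-11, 7)), 51) = Add(Mul(240, -77), 51) = Add(-18480, 51) = -18429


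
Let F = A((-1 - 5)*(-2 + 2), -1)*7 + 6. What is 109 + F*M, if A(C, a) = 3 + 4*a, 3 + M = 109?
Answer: 3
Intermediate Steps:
M = 106 (M = -3 + 109 = 106)
F = -1 (F = (3 + 4*(-1))*7 + 6 = (3 - 4)*7 + 6 = -1*7 + 6 = -7 + 6 = -1)
109 + F*M = 109 - 1*106 = 109 - 106 = 3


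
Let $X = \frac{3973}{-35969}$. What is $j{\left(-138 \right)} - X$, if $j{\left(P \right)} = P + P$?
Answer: $- \frac{9923471}{35969} \approx -275.89$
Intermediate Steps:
$j{\left(P \right)} = 2 P$
$X = - \frac{3973}{35969}$ ($X = 3973 \left(- \frac{1}{35969}\right) = - \frac{3973}{35969} \approx -0.11046$)
$j{\left(-138 \right)} - X = 2 \left(-138\right) - - \frac{3973}{35969} = -276 + \frac{3973}{35969} = - \frac{9923471}{35969}$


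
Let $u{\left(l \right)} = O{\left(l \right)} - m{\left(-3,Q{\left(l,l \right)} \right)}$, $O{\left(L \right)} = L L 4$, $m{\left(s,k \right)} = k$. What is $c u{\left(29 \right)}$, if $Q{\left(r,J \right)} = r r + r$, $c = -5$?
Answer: $-12470$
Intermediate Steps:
$Q{\left(r,J \right)} = r + r^{2}$ ($Q{\left(r,J \right)} = r^{2} + r = r + r^{2}$)
$O{\left(L \right)} = 4 L^{2}$ ($O{\left(L \right)} = L^{2} \cdot 4 = 4 L^{2}$)
$u{\left(l \right)} = 4 l^{2} - l \left(1 + l\right)$
$c u{\left(29 \right)} = - 5 \cdot 29 \left(-1 + 3 \cdot 29\right) = - 5 \cdot 29 \left(-1 + 87\right) = - 5 \cdot 29 \cdot 86 = \left(-5\right) 2494 = -12470$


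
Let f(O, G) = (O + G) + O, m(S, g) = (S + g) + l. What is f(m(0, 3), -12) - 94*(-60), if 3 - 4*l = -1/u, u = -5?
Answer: 28177/5 ≈ 5635.4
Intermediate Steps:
l = 7/10 (l = 3/4 - (-1)/(4*(-5)) = 3/4 - (-1)*(-1)/(4*5) = 3/4 - 1/4*1/5 = 3/4 - 1/20 = 7/10 ≈ 0.70000)
m(S, g) = 7/10 + S + g (m(S, g) = (S + g) + 7/10 = 7/10 + S + g)
f(O, G) = G + 2*O (f(O, G) = (G + O) + O = G + 2*O)
f(m(0, 3), -12) - 94*(-60) = (-12 + 2*(7/10 + 0 + 3)) - 94*(-60) = (-12 + 2*(37/10)) + 5640 = (-12 + 37/5) + 5640 = -23/5 + 5640 = 28177/5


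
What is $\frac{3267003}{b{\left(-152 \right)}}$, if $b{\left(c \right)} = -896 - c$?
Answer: $- \frac{1089001}{248} \approx -4391.1$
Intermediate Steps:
$\frac{3267003}{b{\left(-152 \right)}} = \frac{3267003}{-896 - -152} = \frac{3267003}{-896 + 152} = \frac{3267003}{-744} = 3267003 \left(- \frac{1}{744}\right) = - \frac{1089001}{248}$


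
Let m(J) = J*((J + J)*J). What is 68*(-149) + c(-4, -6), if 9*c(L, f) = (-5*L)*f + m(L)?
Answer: -91436/9 ≈ -10160.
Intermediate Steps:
m(J) = 2*J³ (m(J) = J*((2*J)*J) = J*(2*J²) = 2*J³)
c(L, f) = 2*L³/9 - 5*L*f/9 (c(L, f) = ((-5*L)*f + 2*L³)/9 = (-5*L*f + 2*L³)/9 = (2*L³ - 5*L*f)/9 = 2*L³/9 - 5*L*f/9)
68*(-149) + c(-4, -6) = 68*(-149) + (⅑)*(-4)*(-5*(-6) + 2*(-4)²) = -10132 + (⅑)*(-4)*(30 + 2*16) = -10132 + (⅑)*(-4)*(30 + 32) = -10132 + (⅑)*(-4)*62 = -10132 - 248/9 = -91436/9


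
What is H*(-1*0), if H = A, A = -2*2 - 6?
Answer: 0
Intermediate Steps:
A = -10 (A = -4 - 6 = -10)
H = -10
H*(-1*0) = -(-10)*0 = -10*0 = 0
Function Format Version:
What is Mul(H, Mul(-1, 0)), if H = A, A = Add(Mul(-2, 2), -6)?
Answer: 0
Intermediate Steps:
A = -10 (A = Add(-4, -6) = -10)
H = -10
Mul(H, Mul(-1, 0)) = Mul(-10, Mul(-1, 0)) = Mul(-10, 0) = 0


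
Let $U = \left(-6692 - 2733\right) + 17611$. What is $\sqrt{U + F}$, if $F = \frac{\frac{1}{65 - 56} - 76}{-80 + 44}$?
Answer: $\frac{\sqrt{2652947}}{18} \approx 90.488$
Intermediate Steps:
$F = \frac{683}{324}$ ($F = \frac{\frac{1}{9} - 76}{-36} = \left(\frac{1}{9} - 76\right) \left(- \frac{1}{36}\right) = \left(- \frac{683}{9}\right) \left(- \frac{1}{36}\right) = \frac{683}{324} \approx 2.108$)
$U = 8186$ ($U = -9425 + 17611 = 8186$)
$\sqrt{U + F} = \sqrt{8186 + \frac{683}{324}} = \sqrt{\frac{2652947}{324}} = \frac{\sqrt{2652947}}{18}$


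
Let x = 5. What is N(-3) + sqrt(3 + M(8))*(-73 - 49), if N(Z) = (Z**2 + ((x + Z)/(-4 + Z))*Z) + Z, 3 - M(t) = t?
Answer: 48/7 - 122*I*sqrt(2) ≈ 6.8571 - 172.53*I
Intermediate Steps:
M(t) = 3 - t
N(Z) = Z + Z**2 + Z*(5 + Z)/(-4 + Z) (N(Z) = (Z**2 + ((5 + Z)/(-4 + Z))*Z) + Z = (Z**2 + Z*(5 + Z)/(-4 + Z)) + Z = Z + Z**2 + Z*(5 + Z)/(-4 + Z))
N(-3) + sqrt(3 + M(8))*(-73 - 49) = -3*(1 + (-3)**2 - 2*(-3))/(-4 - 3) + sqrt(3 + (3 - 1*8))*(-73 - 49) = -3*(1 + 9 + 6)/(-7) + sqrt(3 + (3 - 8))*(-122) = -3*(-1/7)*16 + sqrt(3 - 5)*(-122) = 48/7 + sqrt(-2)*(-122) = 48/7 + (I*sqrt(2))*(-122) = 48/7 - 122*I*sqrt(2)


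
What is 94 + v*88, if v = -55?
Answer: -4746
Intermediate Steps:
94 + v*88 = 94 - 55*88 = 94 - 4840 = -4746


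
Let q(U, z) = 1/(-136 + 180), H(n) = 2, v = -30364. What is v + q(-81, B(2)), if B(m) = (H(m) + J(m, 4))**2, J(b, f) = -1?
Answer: -1336015/44 ≈ -30364.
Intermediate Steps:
B(m) = 1 (B(m) = (2 - 1)**2 = 1**2 = 1)
q(U, z) = 1/44
v + q(-81, B(2)) = -30364 + 1/44 = -1336015/44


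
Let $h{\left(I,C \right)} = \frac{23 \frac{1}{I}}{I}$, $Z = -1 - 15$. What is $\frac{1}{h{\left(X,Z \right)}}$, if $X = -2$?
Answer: $\frac{4}{23} \approx 0.17391$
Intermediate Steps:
$Z = -16$ ($Z = -1 - 15 = -16$)
$h{\left(I,C \right)} = \frac{23}{I^{2}}$
$\frac{1}{h{\left(X,Z \right)}} = \frac{1}{23 \cdot \frac{1}{4}} = \frac{1}{\frac{23}{4}} = \frac{4}{23}$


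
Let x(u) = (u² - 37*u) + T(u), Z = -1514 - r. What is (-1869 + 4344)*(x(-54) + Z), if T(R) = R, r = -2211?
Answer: 13753575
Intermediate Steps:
Z = 697 (Z = -1514 - 1*(-2211) = -1514 + 2211 = 697)
x(u) = u² - 36*u (x(u) = (u² - 37*u) + u = u² - 36*u)
(-1869 + 4344)*(x(-54) + Z) = (-1869 + 4344)*(-54*(-36 - 54) + 697) = 2475*(-54*(-90) + 697) = 2475*(4860 + 697) = 2475*5557 = 13753575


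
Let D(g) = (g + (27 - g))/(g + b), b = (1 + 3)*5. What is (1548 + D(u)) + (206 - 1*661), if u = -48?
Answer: 30577/28 ≈ 1092.0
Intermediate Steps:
b = 20 (b = 4*5 = 20)
D(g) = 27/(20 + g) (D(g) = (g + (27 - g))/(g + 20) = 27/(20 + g))
(1548 + D(u)) + (206 - 1*661) = (1548 + 27/(20 - 48)) + (206 - 1*661) = (1548 + 27/(-28)) + (206 - 661) = (1548 + 27*(-1/28)) - 455 = (1548 - 27/28) - 455 = 43317/28 - 455 = 30577/28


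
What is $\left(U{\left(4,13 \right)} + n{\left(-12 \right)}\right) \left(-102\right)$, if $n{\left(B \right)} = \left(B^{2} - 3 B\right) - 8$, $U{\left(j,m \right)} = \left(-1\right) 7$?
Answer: $-16830$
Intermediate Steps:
$U{\left(j,m \right)} = -7$
$n{\left(B \right)} = -8 + B^{2} - 3 B$
$\left(U{\left(4,13 \right)} + n{\left(-12 \right)}\right) \left(-102\right) = \left(-7 - \left(-28 - 144\right)\right) \left(-102\right) = \left(-7 + \left(-8 + 144 + 36\right)\right) \left(-102\right) = \left(-7 + 172\right) \left(-102\right) = 165 \left(-102\right) = -16830$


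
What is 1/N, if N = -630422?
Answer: -1/630422 ≈ -1.5862e-6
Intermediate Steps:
1/N = 1/(-630422) = -1/630422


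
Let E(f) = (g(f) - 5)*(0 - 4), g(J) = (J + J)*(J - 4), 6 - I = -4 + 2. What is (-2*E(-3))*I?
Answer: 2368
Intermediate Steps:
I = 8 (I = 6 - (-4 + 2) = 6 - 1*(-2) = 6 + 2 = 8)
g(J) = 2*J*(-4 + J) (g(J) = (2*J)*(-4 + J) = 2*J*(-4 + J))
E(f) = 20 - 8*f*(-4 + f) (E(f) = (2*f*(-4 + f) - 5)*(0 - 4) = (-5 + 2*f*(-4 + f))*(-4) = 20 - 8*f*(-4 + f))
(-2*E(-3))*I = -2*(20 - 8*(-3)*(-4 - 3))*8 = -2*(20 - 8*(-3)*(-7))*8 = -2*(20 - 168)*8 = -2*(-148)*8 = 296*8 = 2368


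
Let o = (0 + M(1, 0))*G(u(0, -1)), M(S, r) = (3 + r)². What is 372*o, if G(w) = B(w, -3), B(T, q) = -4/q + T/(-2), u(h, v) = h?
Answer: 4464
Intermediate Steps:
B(T, q) = -4/q - T/2 (B(T, q) = -4/q + T*(-½) = -4/q - T/2)
G(w) = 4/3 - w/2 (G(w) = -4/(-3) - w/2 = -4*(-⅓) - w/2 = 4/3 - w/2)
o = 12 (o = (0 + (3 + 0)²)*(4/3 - ½*0) = (0 + 3²)*(4/3 + 0) = (0 + 9)*(4/3) = 9*(4/3) = 12)
372*o = 372*12 = 4464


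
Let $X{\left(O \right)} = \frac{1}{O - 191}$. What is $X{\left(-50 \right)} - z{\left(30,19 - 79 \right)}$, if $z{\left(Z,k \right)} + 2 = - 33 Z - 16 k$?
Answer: $\frac{7711}{241} \approx 31.996$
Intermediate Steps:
$z{\left(Z,k \right)} = -2 - 33 Z - 16 k$ ($z{\left(Z,k \right)} = -2 - \left(16 k + 33 Z\right) = -2 - 33 Z - 16 k$)
$X{\left(O \right)} = \frac{1}{-191 + O}$
$X{\left(-50 \right)} - z{\left(30,19 - 79 \right)} = \frac{1}{-191 - 50} - \left(-2 - 990 - 16 \left(19 - 79\right)\right) = \frac{1}{-241} - \left(-2 - 990 - -960\right) = - \frac{1}{241} - \left(-2 - 990 + 960\right) = - \frac{1}{241} - -32 = - \frac{1}{241} + 32 = \frac{7711}{241}$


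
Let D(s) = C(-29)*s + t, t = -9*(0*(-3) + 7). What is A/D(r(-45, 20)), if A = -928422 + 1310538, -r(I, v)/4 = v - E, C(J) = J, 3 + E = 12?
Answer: 382116/1213 ≈ 315.02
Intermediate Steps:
E = 9 (E = -3 + 12 = 9)
t = -63 (t = -9*(0 + 7) = -9*7 = -63)
r(I, v) = 36 - 4*v (r(I, v) = -4*(v - 1*9) = -4*(v - 9) = -4*(-9 + v) = 36 - 4*v)
D(s) = -63 - 29*s (D(s) = -29*s - 63 = -63 - 29*s)
A = 382116
A/D(r(-45, 20)) = 382116/(-63 - 29*(36 - 4*20)) = 382116/(-63 - 29*(36 - 80)) = 382116/(-63 - 29*(-44)) = 382116/(-63 + 1276) = 382116/1213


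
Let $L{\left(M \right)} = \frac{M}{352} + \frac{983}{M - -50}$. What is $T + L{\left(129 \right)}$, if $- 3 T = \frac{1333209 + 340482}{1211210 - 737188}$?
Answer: $\frac{69906432089}{14933589088} \approx 4.6812$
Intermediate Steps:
$L{\left(M \right)} = \frac{983}{50 + M} + \frac{M}{352}$ ($L{\left(M \right)} = M \frac{1}{352} + \frac{983}{M + 50} = \frac{M}{352} + \frac{983}{50 + M} = \frac{983}{50 + M} + \frac{M}{352}$)
$T = - \frac{557897}{474022}$ ($T = - \frac{\left(1333209 + 340482\right) \frac{1}{1211210 - 737188}}{3} = - \frac{1673691 \cdot \frac{1}{474022}}{3} = \left(- \frac{1}{3}\right) \frac{1673691}{474022} = - \frac{557897}{474022} \approx -1.1769$)
$T + L{\left(129 \right)} = - \frac{557897}{474022} + \frac{346016 + 129^{2} + 50 \cdot 129}{352 \left(50 + 129\right)} = - \frac{557897}{474022} + \frac{346016 + 16641 + 6450}{352 \cdot 179} = - \frac{557897}{474022} + \frac{1}{352} \cdot \frac{1}{179} \cdot 369107 = - \frac{557897}{474022} + \frac{369107}{63008} = \frac{69906432089}{14933589088}$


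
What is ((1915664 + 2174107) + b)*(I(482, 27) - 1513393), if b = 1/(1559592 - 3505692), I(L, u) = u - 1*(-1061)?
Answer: -2407318356257066639/389220 ≈ -6.1850e+12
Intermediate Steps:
I(L, u) = 1061 + u (I(L, u) = u + 1061 = 1061 + u)
b = -1/1946100 (b = 1/(-1946100) = -1/1946100 ≈ -5.1385e-7)
((1915664 + 2174107) + b)*(I(482, 27) - 1513393) = ((1915664 + 2174107) - 1/1946100)*((1061 + 27) - 1513393) = (4089771 - 1/1946100)*(1088 - 1513393) = (7959103343099/1946100)*(-1512305) = -2407318356257066639/389220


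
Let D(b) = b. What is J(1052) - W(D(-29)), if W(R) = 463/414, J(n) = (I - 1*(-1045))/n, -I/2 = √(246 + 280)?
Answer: -27223/217764 - √526/526 ≈ -0.16861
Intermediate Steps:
I = -2*√526 (I = -2*√(246 + 280) = -2*√526 ≈ -45.869)
J(n) = (1045 - 2*√526)/n (J(n) = (-2*√526 - 1*(-1045))/n = (-2*√526 + 1045)/n = (1045 - 2*√526)/n)
W(R) = 463/414 (W(R) = 463*(1/414) = 463/414)
J(1052) - W(D(-29)) = (1045 - 2*√526)/1052 - 1*463/414 = (1045 - 2*√526)/1052 - 463/414 = (1045/1052 - √526/526) - 463/414 = -27223/217764 - √526/526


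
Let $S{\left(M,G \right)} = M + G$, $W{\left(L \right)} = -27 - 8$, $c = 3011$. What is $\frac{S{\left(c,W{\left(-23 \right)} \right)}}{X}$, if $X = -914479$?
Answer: $- \frac{2976}{914479} \approx -0.0032543$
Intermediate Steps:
$W{\left(L \right)} = -35$ ($W{\left(L \right)} = -27 - 8 = -35$)
$S{\left(M,G \right)} = G + M$
$\frac{S{\left(c,W{\left(-23 \right)} \right)}}{X} = \frac{-35 + 3011}{-914479} = 2976 \left(- \frac{1}{914479}\right) = - \frac{2976}{914479}$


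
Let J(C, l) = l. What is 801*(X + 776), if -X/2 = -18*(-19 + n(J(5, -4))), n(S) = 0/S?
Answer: 73692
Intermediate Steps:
n(S) = 0
X = -684 (X = -(-36)*(-19 + 0) = -(-36)*(-19) = -2*342 = -684)
801*(X + 776) = 801*(-684 + 776) = 801*92 = 73692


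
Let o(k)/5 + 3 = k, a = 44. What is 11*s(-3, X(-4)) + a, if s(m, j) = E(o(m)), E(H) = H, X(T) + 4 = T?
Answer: -286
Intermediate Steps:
o(k) = -15 + 5*k
X(T) = -4 + T
s(m, j) = -15 + 5*m
11*s(-3, X(-4)) + a = 11*(-15 + 5*(-3)) + 44 = 11*(-15 - 15) + 44 = 11*(-30) + 44 = -330 + 44 = -286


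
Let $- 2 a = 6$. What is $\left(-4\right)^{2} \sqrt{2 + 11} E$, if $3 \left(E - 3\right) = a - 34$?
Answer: $- \frac{448 \sqrt{13}}{3} \approx -538.43$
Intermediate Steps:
$a = -3$ ($a = \left(- \frac{1}{2}\right) 6 = -3$)
$E = - \frac{28}{3}$ ($E = 3 + \frac{-3 - 34}{3} = 3 + \frac{1}{3} \left(-37\right) = 3 - \frac{37}{3} = - \frac{28}{3} \approx -9.3333$)
$\left(-4\right)^{2} \sqrt{2 + 11} E = \left(-4\right)^{2} \sqrt{2 + 11} \left(- \frac{28}{3}\right) = 16 \sqrt{13} \left(- \frac{28}{3}\right) = - \frac{448 \sqrt{13}}{3}$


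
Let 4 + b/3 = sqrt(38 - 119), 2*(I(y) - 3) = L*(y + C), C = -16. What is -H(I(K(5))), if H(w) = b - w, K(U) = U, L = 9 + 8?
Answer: -157/2 - 27*I ≈ -78.5 - 27.0*I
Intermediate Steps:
L = 17
I(y) = -133 + 17*y/2 (I(y) = 3 + (17*(y - 16))/2 = 3 + (17*(-16 + y))/2 = 3 + (-272 + 17*y)/2 = 3 + (-136 + 17*y/2) = -133 + 17*y/2)
b = -12 + 27*I (b = -12 + 3*sqrt(38 - 119) = -12 + 3*sqrt(-81) = -12 + 3*(9*I) = -12 + 27*I ≈ -12.0 + 27.0*I)
H(w) = -12 - w + 27*I (H(w) = (-12 + 27*I) - w = -12 - w + 27*I)
-H(I(K(5))) = -(-12 - (-133 + (17/2)*5) + 27*I) = -(-12 - (-133 + 85/2) + 27*I) = -(-12 - 1*(-181/2) + 27*I) = -(-12 + 181/2 + 27*I) = -(157/2 + 27*I) = -157/2 - 27*I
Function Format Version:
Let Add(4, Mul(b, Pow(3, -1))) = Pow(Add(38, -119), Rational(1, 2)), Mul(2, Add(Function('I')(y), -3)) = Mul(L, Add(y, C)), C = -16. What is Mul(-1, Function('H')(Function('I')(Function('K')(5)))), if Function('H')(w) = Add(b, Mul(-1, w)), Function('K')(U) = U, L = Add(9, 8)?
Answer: Add(Rational(-157, 2), Mul(-27, I)) ≈ Add(-78.500, Mul(-27.000, I))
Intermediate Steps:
L = 17
Function('I')(y) = Add(-133, Mul(Rational(17, 2), y)) (Function('I')(y) = Add(3, Mul(Rational(1, 2), Mul(17, Add(y, -16)))) = Add(3, Mul(Rational(1, 2), Mul(17, Add(-16, y)))) = Add(3, Mul(Rational(1, 2), Add(-272, Mul(17, y)))) = Add(3, Add(-136, Mul(Rational(17, 2), y))) = Add(-133, Mul(Rational(17, 2), y)))
b = Add(-12, Mul(27, I)) (b = Add(-12, Mul(3, Pow(Add(38, -119), Rational(1, 2)))) = Add(-12, Mul(3, Pow(-81, Rational(1, 2)))) = Add(-12, Mul(3, Mul(9, I))) = Add(-12, Mul(27, I)) ≈ Add(-12.000, Mul(27.000, I)))
Function('H')(w) = Add(-12, Mul(-1, w), Mul(27, I)) (Function('H')(w) = Add(Add(-12, Mul(27, I)), Mul(-1, w)) = Add(-12, Mul(-1, w), Mul(27, I)))
Mul(-1, Function('H')(Function('I')(Function('K')(5)))) = Mul(-1, Add(-12, Mul(-1, Add(-133, Mul(Rational(17, 2), 5))), Mul(27, I))) = Mul(-1, Add(-12, Mul(-1, Add(-133, Rational(85, 2))), Mul(27, I))) = Mul(-1, Add(-12, Mul(-1, Rational(-181, 2)), Mul(27, I))) = Mul(-1, Add(-12, Rational(181, 2), Mul(27, I))) = Mul(-1, Add(Rational(157, 2), Mul(27, I))) = Add(Rational(-157, 2), Mul(-27, I))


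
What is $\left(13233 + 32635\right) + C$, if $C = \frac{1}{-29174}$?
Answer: $\frac{1338153031}{29174} \approx 45868.0$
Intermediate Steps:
$C = - \frac{1}{29174} \approx -3.4277 \cdot 10^{-5}$
$\left(13233 + 32635\right) + C = \left(13233 + 32635\right) - \frac{1}{29174} = 45868 - \frac{1}{29174} = \frac{1338153031}{29174}$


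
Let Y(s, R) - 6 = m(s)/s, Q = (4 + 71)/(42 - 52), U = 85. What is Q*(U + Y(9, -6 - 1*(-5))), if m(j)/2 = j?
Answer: -1395/2 ≈ -697.50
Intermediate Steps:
m(j) = 2*j
Q = -15/2 (Q = 75/(-10) = 75*(-⅒) = -15/2 ≈ -7.5000)
Y(s, R) = 8 (Y(s, R) = 6 + (2*s)/s = 6 + 2 = 8)
Q*(U + Y(9, -6 - 1*(-5))) = -15*(85 + 8)/2 = -15/2*93 = -1395/2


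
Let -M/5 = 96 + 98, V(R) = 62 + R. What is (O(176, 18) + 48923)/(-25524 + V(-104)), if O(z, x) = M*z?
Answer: 40599/8522 ≈ 4.7640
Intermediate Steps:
M = -970 (M = -5*(96 + 98) = -5*194 = -970)
O(z, x) = -970*z
(O(176, 18) + 48923)/(-25524 + V(-104)) = (-970*176 + 48923)/(-25524 + (62 - 104)) = (-170720 + 48923)/(-25524 - 42) = -121797/(-25566) = -121797*(-1/25566) = 40599/8522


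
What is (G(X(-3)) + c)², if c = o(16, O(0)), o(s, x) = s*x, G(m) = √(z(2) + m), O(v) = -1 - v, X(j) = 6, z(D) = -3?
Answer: (16 - √3)² ≈ 203.57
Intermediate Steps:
G(m) = √(-3 + m)
c = -16 (c = 16*(-1 - 1*0) = 16*(-1 + 0) = 16*(-1) = -16)
(G(X(-3)) + c)² = (√(-3 + 6) - 16)² = (√3 - 16)² = (-16 + √3)²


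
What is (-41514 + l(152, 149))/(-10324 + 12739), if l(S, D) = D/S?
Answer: -6309979/367080 ≈ -17.190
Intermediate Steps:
(-41514 + l(152, 149))/(-10324 + 12739) = (-41514 + 149/152)/(-10324 + 12739) = (-41514 + 149*(1/152))/2415 = (-41514 + 149/152)*(1/2415) = -6309979/152*1/2415 = -6309979/367080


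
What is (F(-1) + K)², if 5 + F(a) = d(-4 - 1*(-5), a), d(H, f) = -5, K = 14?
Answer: 16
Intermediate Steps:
F(a) = -10 (F(a) = -5 - 5 = -10)
(F(-1) + K)² = (-10 + 14)² = 4² = 16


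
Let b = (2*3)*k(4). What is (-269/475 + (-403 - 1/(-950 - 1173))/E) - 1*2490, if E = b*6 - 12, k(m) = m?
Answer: -82982726821/33278025 ≈ -2493.6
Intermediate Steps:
b = 24 (b = (2*3)*4 = 6*4 = 24)
E = 132 (E = 24*6 - 12 = 144 - 12 = 132)
(-269/475 + (-403 - 1/(-950 - 1173))/E) - 1*2490 = (-269/475 + (-403 - 1/(-950 - 1173))/132) - 1*2490 = (-269*1/475 + (-403 - 1/(-2123))*(1/132)) - 2490 = (-269/475 + (-403 - 1*(-1/2123))*(1/132)) - 2490 = (-269/475 + (-403 + 1/2123)*(1/132)) - 2490 = (-269/475 - 855568/2123*1/132) - 2490 = (-269/475 - 213892/70059) - 2490 = -120444571/33278025 - 2490 = -82982726821/33278025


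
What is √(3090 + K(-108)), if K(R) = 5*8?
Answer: √3130 ≈ 55.946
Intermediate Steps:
K(R) = 40
√(3090 + K(-108)) = √(3090 + 40) = √3130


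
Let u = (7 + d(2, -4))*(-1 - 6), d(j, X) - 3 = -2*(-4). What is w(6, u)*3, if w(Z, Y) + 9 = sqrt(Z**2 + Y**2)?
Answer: -27 + 18*sqrt(442) ≈ 351.43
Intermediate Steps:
d(j, X) = 11 (d(j, X) = 3 - 2*(-4) = 3 + 8 = 11)
u = -126 (u = (7 + 11)*(-1 - 6) = 18*(-7) = -126)
w(Z, Y) = -9 + sqrt(Y**2 + Z**2) (w(Z, Y) = -9 + sqrt(Z**2 + Y**2) = -9 + sqrt(Y**2 + Z**2))
w(6, u)*3 = (-9 + sqrt((-126)**2 + 6**2))*3 = (-9 + sqrt(15876 + 36))*3 = (-9 + sqrt(15912))*3 = (-9 + 6*sqrt(442))*3 = -27 + 18*sqrt(442)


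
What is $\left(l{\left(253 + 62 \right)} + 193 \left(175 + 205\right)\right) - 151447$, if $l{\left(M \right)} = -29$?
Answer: $-78136$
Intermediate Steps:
$\left(l{\left(253 + 62 \right)} + 193 \left(175 + 205\right)\right) - 151447 = \left(-29 + 193 \left(175 + 205\right)\right) - 151447 = \left(-29 + 193 \cdot 380\right) - 151447 = \left(-29 + 73340\right) - 151447 = 73311 - 151447 = -78136$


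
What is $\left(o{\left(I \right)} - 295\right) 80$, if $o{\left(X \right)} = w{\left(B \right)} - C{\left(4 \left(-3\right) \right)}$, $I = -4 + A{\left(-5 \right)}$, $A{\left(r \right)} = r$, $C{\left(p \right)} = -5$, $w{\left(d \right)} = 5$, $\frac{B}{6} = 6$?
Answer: $-22800$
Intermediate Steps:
$B = 36$ ($B = 6 \cdot 6 = 36$)
$I = -9$ ($I = -4 - 5 = -9$)
$o{\left(X \right)} = 10$ ($o{\left(X \right)} = 5 - -5 = 5 + 5 = 10$)
$\left(o{\left(I \right)} - 295\right) 80 = \left(10 - 295\right) 80 = \left(-285\right) 80 = -22800$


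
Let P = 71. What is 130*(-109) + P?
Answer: -14099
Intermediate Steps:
130*(-109) + P = 130*(-109) + 71 = -14170 + 71 = -14099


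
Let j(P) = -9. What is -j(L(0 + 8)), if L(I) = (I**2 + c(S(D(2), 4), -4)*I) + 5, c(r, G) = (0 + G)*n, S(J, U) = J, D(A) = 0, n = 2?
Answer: 9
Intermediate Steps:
c(r, G) = 2*G (c(r, G) = (0 + G)*2 = G*2 = 2*G)
L(I) = 5 + I**2 - 8*I (L(I) = (I**2 + (2*(-4))*I) + 5 = (I**2 - 8*I) + 5 = 5 + I**2 - 8*I)
-j(L(0 + 8)) = -1*(-9) = 9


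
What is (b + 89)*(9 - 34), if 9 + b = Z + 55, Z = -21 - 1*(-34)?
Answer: -3700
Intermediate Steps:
Z = 13 (Z = -21 + 34 = 13)
b = 59 (b = -9 + (13 + 55) = -9 + 68 = 59)
(b + 89)*(9 - 34) = (59 + 89)*(9 - 34) = 148*(-25) = -3700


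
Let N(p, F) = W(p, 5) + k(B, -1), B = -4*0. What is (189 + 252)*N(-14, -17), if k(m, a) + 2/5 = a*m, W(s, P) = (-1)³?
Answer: -3087/5 ≈ -617.40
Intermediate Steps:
W(s, P) = -1
B = 0
k(m, a) = -⅖ + a*m
N(p, F) = -7/5 (N(p, F) = -1 + (-⅖ - 1*0) = -1 + (-⅖ + 0) = -1 - ⅖ = -7/5)
(189 + 252)*N(-14, -17) = (189 + 252)*(-7/5) = 441*(-7/5) = -3087/5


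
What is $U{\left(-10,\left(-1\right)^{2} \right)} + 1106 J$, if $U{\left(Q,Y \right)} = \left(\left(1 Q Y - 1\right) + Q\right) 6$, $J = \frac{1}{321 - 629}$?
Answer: $- \frac{2851}{22} \approx -129.59$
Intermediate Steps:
$J = - \frac{1}{308}$ ($J = \frac{1}{-308} = - \frac{1}{308} \approx -0.0032468$)
$U{\left(Q,Y \right)} = -6 + 6 Q + 6 Q Y$ ($U{\left(Q,Y \right)} = \left(\left(Q Y - 1\right) + Q\right) 6 = \left(\left(-1 + Q Y\right) + Q\right) 6 = \left(-1 + Q + Q Y\right) 6 = -6 + 6 Q + 6 Q Y$)
$U{\left(-10,\left(-1\right)^{2} \right)} + 1106 J = \left(-6 + 6 \left(-10\right) + 6 \left(-10\right) \left(-1\right)^{2}\right) + 1106 \left(- \frac{1}{308}\right) = \left(-6 - 60 + 6 \left(-10\right) 1\right) - \frac{79}{22} = \left(-6 - 60 - 60\right) - \frac{79}{22} = -126 - \frac{79}{22} = - \frac{2851}{22}$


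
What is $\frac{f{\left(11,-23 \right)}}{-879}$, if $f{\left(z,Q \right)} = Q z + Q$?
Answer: $\frac{92}{293} \approx 0.31399$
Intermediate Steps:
$f{\left(z,Q \right)} = Q + Q z$
$\frac{f{\left(11,-23 \right)}}{-879} = \frac{\left(-23\right) \left(1 + 11\right)}{-879} = \left(-23\right) 12 \left(- \frac{1}{879}\right) = \left(-276\right) \left(- \frac{1}{879}\right) = \frac{92}{293}$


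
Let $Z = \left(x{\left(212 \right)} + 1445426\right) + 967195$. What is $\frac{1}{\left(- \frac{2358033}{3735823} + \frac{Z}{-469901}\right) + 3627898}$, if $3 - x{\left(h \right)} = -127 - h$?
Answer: $\frac{1755466963523}{6368644963586426372} \approx 2.7564 \cdot 10^{-7}$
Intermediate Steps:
$x{\left(h \right)} = 130 + h$ ($x{\left(h \right)} = 3 - \left(-127 - h\right) = 3 + \left(127 + h\right) = 130 + h$)
$Z = 2412963$ ($Z = \left(\left(130 + 212\right) + 1445426\right) + 967195 = \left(342 + 1445426\right) + 967195 = 1445768 + 967195 = 2412963$)
$\frac{1}{\left(- \frac{2358033}{3735823} + \frac{Z}{-469901}\right) + 3627898} = \frac{1}{\left(- \frac{2358033}{3735823} + \frac{2412963}{-469901}\right) + 3627898} = \frac{1}{\left(\left(-2358033\right) \frac{1}{3735823} + 2412963 \left(- \frac{1}{469901}\right)\right) + 3627898} = \frac{1}{\left(- \frac{2358033}{3735823} - \frac{2412963}{469901}\right) + 3627898} = \frac{1}{- \frac{10122444738282}{1755466963523} + 3627898} = \frac{1}{\frac{6368644963586426372}{1755466963523}} = \frac{1755466963523}{6368644963586426372}$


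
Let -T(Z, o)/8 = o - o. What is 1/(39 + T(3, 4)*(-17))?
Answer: 1/39 ≈ 0.025641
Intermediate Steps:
T(Z, o) = 0 (T(Z, o) = -8*(o - o) = -8*0 = 0)
1/(39 + T(3, 4)*(-17)) = 1/(39 + 0*(-17)) = 1/(39 + 0) = 1/39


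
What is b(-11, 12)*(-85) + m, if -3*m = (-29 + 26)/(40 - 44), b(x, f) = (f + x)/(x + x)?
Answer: 159/44 ≈ 3.6136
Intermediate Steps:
b(x, f) = (f + x)/(2*x) (b(x, f) = (f + x)/((2*x)) = (f + x)*(1/(2*x)) = (f + x)/(2*x))
m = -1/4 (m = -(-29 + 26)/(3*(40 - 44)) = -(-1)/(-4) = -(-1)*(-1)/4 = -1/3*3/4 = -1/4 ≈ -0.25000)
b(-11, 12)*(-85) + m = ((1/2)*(12 - 11)/(-11))*(-85) - 1/4 = ((1/2)*(-1/11)*1)*(-85) - 1/4 = -1/22*(-85) - 1/4 = 85/22 - 1/4 = 159/44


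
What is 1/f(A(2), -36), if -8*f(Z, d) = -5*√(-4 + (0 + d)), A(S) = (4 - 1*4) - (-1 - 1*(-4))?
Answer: -2*I*√10/25 ≈ -0.25298*I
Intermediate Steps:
A(S) = -3 (A(S) = (4 - 4) - (-1 + 4) = 0 - 1*3 = 0 - 3 = -3)
f(Z, d) = 5*√(-4 + d)/8 (f(Z, d) = -(-5)*√(-4 + (0 + d))/8 = -(-5)*√(-4 + d)/8 = 5*√(-4 + d)/8)
1/f(A(2), -36) = 1/(5*√(-4 - 36)/8) = 1/(5*√(-40)/8) = 1/(5*(2*I*√10)/8) = 1/(5*I*√10/4) = -2*I*√10/25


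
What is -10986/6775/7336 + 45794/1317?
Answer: 1138005721519/32728371900 ≈ 34.771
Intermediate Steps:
-10986/6775/7336 + 45794/1317 = -10986*1/6775*(1/7336) + 45794*(1/1317) = -10986/6775*1/7336 + 45794/1317 = -5493/24850700 + 45794/1317 = 1138005721519/32728371900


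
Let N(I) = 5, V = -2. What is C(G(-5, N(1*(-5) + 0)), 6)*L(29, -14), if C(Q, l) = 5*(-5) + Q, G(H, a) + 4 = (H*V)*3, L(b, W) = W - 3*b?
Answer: -101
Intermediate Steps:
G(H, a) = -4 - 6*H (G(H, a) = -4 + (H*(-2))*3 = -4 - 2*H*3 = -4 - 6*H)
C(Q, l) = -25 + Q
C(G(-5, N(1*(-5) + 0)), 6)*L(29, -14) = (-25 + (-4 - 6*(-5)))*(-14 - 3*29) = (-25 + (-4 + 30))*(-14 - 87) = (-25 + 26)*(-101) = 1*(-101) = -101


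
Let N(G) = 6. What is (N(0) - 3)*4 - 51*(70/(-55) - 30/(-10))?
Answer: -837/11 ≈ -76.091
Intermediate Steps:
(N(0) - 3)*4 - 51*(70/(-55) - 30/(-10)) = (6 - 3)*4 - 51*(70/(-55) - 30/(-10)) = 3*4 - 51*(70*(-1/55) - 30*(-⅒)) = 12 - 51*(-14/11 + 3) = 12 - 51*19/11 = 12 - 969/11 = -837/11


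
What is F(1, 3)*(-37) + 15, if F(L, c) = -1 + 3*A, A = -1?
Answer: 163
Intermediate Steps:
F(L, c) = -4 (F(L, c) = -1 + 3*(-1) = -1 - 3 = -4)
F(1, 3)*(-37) + 15 = -4*(-37) + 15 = 148 + 15 = 163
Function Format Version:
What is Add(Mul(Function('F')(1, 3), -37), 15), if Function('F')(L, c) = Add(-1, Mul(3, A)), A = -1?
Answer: 163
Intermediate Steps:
Function('F')(L, c) = -4 (Function('F')(L, c) = Add(-1, Mul(3, -1)) = Add(-1, -3) = -4)
Add(Mul(Function('F')(1, 3), -37), 15) = Add(Mul(-4, -37), 15) = Add(148, 15) = 163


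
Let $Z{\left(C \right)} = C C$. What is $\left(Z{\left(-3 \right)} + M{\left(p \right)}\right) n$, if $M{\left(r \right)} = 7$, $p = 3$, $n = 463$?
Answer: $7408$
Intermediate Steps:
$Z{\left(C \right)} = C^{2}$
$\left(Z{\left(-3 \right)} + M{\left(p \right)}\right) n = \left(\left(-3\right)^{2} + 7\right) 463 = \left(9 + 7\right) 463 = 16 \cdot 463 = 7408$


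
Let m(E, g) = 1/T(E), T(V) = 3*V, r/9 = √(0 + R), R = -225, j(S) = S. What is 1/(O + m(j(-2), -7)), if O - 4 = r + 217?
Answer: 318/96469 - 972*I/482345 ≈ 0.0032964 - 0.0020152*I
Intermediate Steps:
r = 135*I (r = 9*√(0 - 225) = 9*√(-225) = 9*(15*I) = 135*I ≈ 135.0*I)
O = 221 + 135*I (O = 4 + (135*I + 217) = 4 + (217 + 135*I) = 221 + 135*I ≈ 221.0 + 135.0*I)
m(E, g) = 1/(3*E)
1/(O + m(j(-2), -7)) = 1/((221 + 135*I) + (⅓)/(-2)) = 1/((221 + 135*I) + (⅓)*(-½)) = 1/((221 + 135*I) - ⅙) = 1/(1325/6 + 135*I) = 36*(1325/6 - 135*I)/2411725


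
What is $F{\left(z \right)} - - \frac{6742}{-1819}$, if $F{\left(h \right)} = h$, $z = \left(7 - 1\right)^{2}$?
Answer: $\frac{58742}{1819} \approx 32.294$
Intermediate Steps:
$z = 36$ ($z = 6^{2} = 36$)
$F{\left(z \right)} - - \frac{6742}{-1819} = 36 - - \frac{6742}{-1819} = 36 - \left(-6742\right) \left(- \frac{1}{1819}\right) = 36 - \frac{6742}{1819} = \frac{58742}{1819}$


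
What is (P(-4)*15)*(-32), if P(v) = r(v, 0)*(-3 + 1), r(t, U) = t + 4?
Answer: 0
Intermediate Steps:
r(t, U) = 4 + t
P(v) = -8 - 2*v (P(v) = (4 + v)*(-3 + 1) = (4 + v)*(-2) = -8 - 2*v)
(P(-4)*15)*(-32) = ((-8 - 2*(-4))*15)*(-32) = ((-8 + 8)*15)*(-32) = (0*15)*(-32) = 0*(-32) = 0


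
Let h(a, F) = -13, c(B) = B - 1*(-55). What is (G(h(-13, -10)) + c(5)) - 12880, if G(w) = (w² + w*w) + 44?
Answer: -12438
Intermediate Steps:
c(B) = 55 + B (c(B) = B + 55 = 55 + B)
G(w) = 44 + 2*w² (G(w) = (w² + w²) + 44 = 2*w² + 44 = 44 + 2*w²)
(G(h(-13, -10)) + c(5)) - 12880 = ((44 + 2*(-13)²) + (55 + 5)) - 12880 = ((44 + 2*169) + 60) - 12880 = ((44 + 338) + 60) - 12880 = (382 + 60) - 12880 = 442 - 12880 = -12438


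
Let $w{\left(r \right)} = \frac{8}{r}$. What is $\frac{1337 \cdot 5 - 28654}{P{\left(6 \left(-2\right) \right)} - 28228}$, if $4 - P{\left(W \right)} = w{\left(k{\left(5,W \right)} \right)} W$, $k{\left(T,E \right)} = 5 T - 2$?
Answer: $\frac{168429}{216352} \approx 0.77849$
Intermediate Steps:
$k{\left(T,E \right)} = -2 + 5 T$
$P{\left(W \right)} = 4 - \frac{8 W}{23}$ ($P{\left(W \right)} = 4 - \frac{8}{-2 + 5 \cdot 5} W = 4 - \frac{8}{-2 + 25} W = 4 - \frac{8}{23} W = 4 - 8 \cdot \frac{1}{23} W = 4 - \frac{8 W}{23}$)
$\frac{1337 \cdot 5 - 28654}{P{\left(6 \left(-2\right) \right)} - 28228} = \frac{1337 \cdot 5 - 28654}{\left(4 - \frac{8 \cdot 6 \left(-2\right)}{23}\right) - 28228} = \frac{6685 - 28654}{\left(4 - - \frac{96}{23}\right) - 28228} = - \frac{21969}{\left(4 + \frac{96}{23}\right) - 28228} = - \frac{21969}{\frac{188}{23} - 28228} = - \frac{21969}{- \frac{649056}{23}} = \left(-21969\right) \left(- \frac{23}{649056}\right) = \frac{168429}{216352}$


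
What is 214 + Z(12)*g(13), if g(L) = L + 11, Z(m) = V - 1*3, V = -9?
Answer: -74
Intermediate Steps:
Z(m) = -12 (Z(m) = -9 - 1*3 = -9 - 3 = -12)
g(L) = 11 + L
214 + Z(12)*g(13) = 214 - 12*(11 + 13) = 214 - 12*24 = 214 - 288 = -74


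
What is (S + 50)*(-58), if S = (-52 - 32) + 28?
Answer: 348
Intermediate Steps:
S = -56 (S = -84 + 28 = -56)
(S + 50)*(-58) = (-56 + 50)*(-58) = -6*(-58) = 348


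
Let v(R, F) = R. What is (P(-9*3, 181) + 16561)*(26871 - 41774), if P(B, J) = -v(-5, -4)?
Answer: -246883098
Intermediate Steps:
P(B, J) = 5 (P(B, J) = -1*(-5) = 5)
(P(-9*3, 181) + 16561)*(26871 - 41774) = (5 + 16561)*(26871 - 41774) = 16566*(-14903) = -246883098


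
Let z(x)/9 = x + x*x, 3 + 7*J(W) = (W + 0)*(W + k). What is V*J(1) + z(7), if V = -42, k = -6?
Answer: 552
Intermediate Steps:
J(W) = -3/7 + W*(-6 + W)/7 (J(W) = -3/7 + ((W + 0)*(W - 6))/7 = -3/7 + (W*(-6 + W))/7 = -3/7 + W*(-6 + W)/7)
z(x) = 9*x + 9*x**2 (z(x) = 9*(x + x*x) = 9*(x + x**2) = 9*x + 9*x**2)
V*J(1) + z(7) = -42*(-3/7 - 6/7*1 + (1/7)*1**2) + 9*7*(1 + 7) = -42*(-3/7 - 6/7 + (1/7)*1) + 9*7*8 = -42*(-3/7 - 6/7 + 1/7) + 504 = -42*(-8/7) + 504 = 48 + 504 = 552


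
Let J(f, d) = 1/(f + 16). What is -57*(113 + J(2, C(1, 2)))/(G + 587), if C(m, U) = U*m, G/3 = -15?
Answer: -38665/3252 ≈ -11.890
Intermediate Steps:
G = -45 (G = 3*(-15) = -45)
J(f, d) = 1/(16 + f)
-57*(113 + J(2, C(1, 2)))/(G + 587) = -57*(113 + 1/(16 + 2))/(-45 + 587) = -57*(113 + 1/18)/542 = -38665/(6*542) = -57*2035/9756 = -38665/3252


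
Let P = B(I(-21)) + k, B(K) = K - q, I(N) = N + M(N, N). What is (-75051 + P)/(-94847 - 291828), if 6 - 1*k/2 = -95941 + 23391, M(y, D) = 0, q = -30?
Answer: -14014/77335 ≈ -0.18121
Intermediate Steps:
k = 145112 (k = 12 - 2*(-95941 + 23391) = 12 - 2*(-72550) = 12 + 145100 = 145112)
I(N) = N (I(N) = N + 0 = N)
B(K) = 30 + K (B(K) = K - 1*(-30) = K + 30 = 30 + K)
P = 145121 (P = (30 - 21) + 145112 = 9 + 145112 = 145121)
(-75051 + P)/(-94847 - 291828) = (-75051 + 145121)/(-94847 - 291828) = 70070/(-386675) = 70070*(-1/386675) = -14014/77335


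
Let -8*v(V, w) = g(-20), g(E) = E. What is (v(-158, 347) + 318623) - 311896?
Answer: 13459/2 ≈ 6729.5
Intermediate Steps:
v(V, w) = 5/2 (v(V, w) = -⅛*(-20) = 5/2)
(v(-158, 347) + 318623) - 311896 = (5/2 + 318623) - 311896 = 637251/2 - 311896 = 13459/2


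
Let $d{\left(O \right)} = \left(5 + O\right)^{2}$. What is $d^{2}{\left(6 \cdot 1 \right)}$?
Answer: $14641$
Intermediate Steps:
$d^{2}{\left(6 \cdot 1 \right)} = \left(\left(5 + 6 \cdot 1\right)^{2}\right)^{2} = \left(\left(5 + 6\right)^{2}\right)^{2} = \left(11^{2}\right)^{2} = 121^{2} = 14641$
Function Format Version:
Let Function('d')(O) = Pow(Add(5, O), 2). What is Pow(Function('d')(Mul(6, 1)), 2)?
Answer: 14641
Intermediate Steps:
Pow(Function('d')(Mul(6, 1)), 2) = Pow(Pow(Add(5, Mul(6, 1)), 2), 2) = Pow(Pow(Add(5, 6), 2), 2) = Pow(Pow(11, 2), 2) = Pow(121, 2) = 14641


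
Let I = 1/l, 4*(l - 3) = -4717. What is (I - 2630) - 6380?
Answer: -42392054/4705 ≈ -9010.0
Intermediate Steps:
l = -4705/4 (l = 3 + (¼)*(-4717) = 3 - 4717/4 = -4705/4 ≈ -1176.3)
I = -4/4705 (I = 1/(-4705/4) = -4/4705 ≈ -0.00085016)
(I - 2630) - 6380 = (-4/4705 - 2630) - 6380 = -12374154/4705 - 6380 = -42392054/4705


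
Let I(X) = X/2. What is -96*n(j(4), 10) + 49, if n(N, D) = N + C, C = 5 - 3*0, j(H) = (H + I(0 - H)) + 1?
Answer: -719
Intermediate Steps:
I(X) = X/2 (I(X) = X*(½) = X/2)
j(H) = 1 + H/2 (j(H) = (H + (0 - H)/2) + 1 = (H + (-H)/2) + 1 = (H - H/2) + 1 = H/2 + 1 = 1 + H/2)
C = 5 (C = 5 + 0 = 5)
n(N, D) = 5 + N (n(N, D) = N + 5 = 5 + N)
-96*n(j(4), 10) + 49 = -96*(5 + (1 + (½)*4)) + 49 = -96*(5 + (1 + 2)) + 49 = -96*(5 + 3) + 49 = -96*8 + 49 = -768 + 49 = -719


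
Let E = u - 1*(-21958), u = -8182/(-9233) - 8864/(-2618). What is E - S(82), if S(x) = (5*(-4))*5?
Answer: 38092078960/1726571 ≈ 22062.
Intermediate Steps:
u = 7375842/1726571 (u = -8182*(-1/9233) - 8864*(-1/2618) = 8182/9233 + 4432/1309 = 7375842/1726571 ≈ 4.2720)
S(x) = -100 (S(x) = -20*5 = -100)
E = 37919421860/1726571 (E = 7375842/1726571 - 1*(-21958) = 7375842/1726571 + 21958 = 37919421860/1726571 ≈ 21962.)
E - S(82) = 37919421860/1726571 - 1*(-100) = 37919421860/1726571 + 100 = 38092078960/1726571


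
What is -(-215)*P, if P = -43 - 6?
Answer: -10535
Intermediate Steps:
P = -49
-(-215)*P = -(-215)*(-49) = -215*49 = -10535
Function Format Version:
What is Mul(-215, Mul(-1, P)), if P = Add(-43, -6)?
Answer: -10535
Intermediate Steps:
P = -49
Mul(-215, Mul(-1, P)) = Mul(-215, Mul(-1, -49)) = Mul(-215, 49) = -10535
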